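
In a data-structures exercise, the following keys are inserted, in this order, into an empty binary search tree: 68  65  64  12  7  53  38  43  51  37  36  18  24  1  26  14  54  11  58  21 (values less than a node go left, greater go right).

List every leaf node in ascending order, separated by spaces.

1 11 14 21 26 51 58

68: root
65: left child of 68 (depth 1)
64: left child of 65 (depth 2)
12: left child of 64 (depth 3)
7: left child of 12 (depth 4)
53: right child of 12 (depth 4)
38: left child of 53 (depth 5)
43: right child of 38 (depth 6)
51: right child of 43 (depth 7)
37: left child of 38 (depth 6)
36: left child of 37 (depth 7)
18: left child of 36 (depth 8)
24: right child of 18 (depth 9)
1: left child of 7 (depth 5)
26: right child of 24 (depth 10)
14: left child of 18 (depth 9)
54: right child of 53 (depth 5)
11: right child of 7 (depth 5)
58: right child of 54 (depth 6)
21: left child of 24 (depth 10)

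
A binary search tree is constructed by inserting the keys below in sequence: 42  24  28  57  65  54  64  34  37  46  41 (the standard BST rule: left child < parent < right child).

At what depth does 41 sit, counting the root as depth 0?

5

Insert 42: tree is empty, so 42 becomes the root.
Insert 24: 24 < 42 → go left. Place as left child of 42.
Insert 28: 28 < 42 → go left; 28 > 24 → go right. Place as right child of 24.
Insert 57: 57 > 42 → go right. Place as right child of 42.
Insert 65: 65 > 42 → go right; 65 > 57 → go right. Place as right child of 57.
Insert 54: 54 > 42 → go right; 54 < 57 → go left. Place as left child of 57.
Insert 64: 64 > 42 → go right; 64 > 57 → go right; 64 < 65 → go left. Place as left child of 65.
Insert 34: 34 < 42 → go left; 34 > 24 → go right; 34 > 28 → go right. Place as right child of 28.
Insert 37: 37 < 42 → go left; 37 > 24 → go right; 37 > 28 → go right; 37 > 34 → go right. Place as right child of 34.
Insert 46: 46 > 42 → go right; 46 < 57 → go left; 46 < 54 → go left. Place as left child of 54.
Insert 41: 41 < 42 → go left; 41 > 24 → go right; 41 > 28 → go right; 41 > 34 → go right; 41 > 37 → go right. Place as right child of 37.

Path to 41: 42 → 24 → 28 → 34 → 37 → 41, which is 5 edges.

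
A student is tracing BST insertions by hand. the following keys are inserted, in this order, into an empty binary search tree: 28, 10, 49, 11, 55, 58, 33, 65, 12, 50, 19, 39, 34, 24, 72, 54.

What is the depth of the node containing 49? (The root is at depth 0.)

Insert 28: tree is empty, so 28 becomes the root.
Insert 10: 10 < 28 → go left. Place as left child of 28.
Insert 49: 49 > 28 → go right. Place as right child of 28.
Insert 11: 11 < 28 → go left; 11 > 10 → go right. Place as right child of 10.
Insert 55: 55 > 28 → go right; 55 > 49 → go right. Place as right child of 49.
Insert 58: 58 > 28 → go right; 58 > 49 → go right; 58 > 55 → go right. Place as right child of 55.
Insert 33: 33 > 28 → go right; 33 < 49 → go left. Place as left child of 49.
Insert 65: 65 > 28 → go right; 65 > 49 → go right; 65 > 55 → go right; 65 > 58 → go right. Place as right child of 58.
Insert 12: 12 < 28 → go left; 12 > 10 → go right; 12 > 11 → go right. Place as right child of 11.
Insert 50: 50 > 28 → go right; 50 > 49 → go right; 50 < 55 → go left. Place as left child of 55.
Insert 19: 19 < 28 → go left; 19 > 10 → go right; 19 > 11 → go right; 19 > 12 → go right. Place as right child of 12.
Insert 39: 39 > 28 → go right; 39 < 49 → go left; 39 > 33 → go right. Place as right child of 33.
Insert 34: 34 > 28 → go right; 34 < 49 → go left; 34 > 33 → go right; 34 < 39 → go left. Place as left child of 39.
Insert 24: 24 < 28 → go left; 24 > 10 → go right; 24 > 11 → go right; 24 > 12 → go right; 24 > 19 → go right. Place as right child of 19.
Insert 72: 72 > 28 → go right; 72 > 49 → go right; 72 > 55 → go right; 72 > 58 → go right; 72 > 65 → go right. Place as right child of 65.
Insert 54: 54 > 28 → go right; 54 > 49 → go right; 54 < 55 → go left; 54 > 50 → go right. Place as right child of 50.

Path to 49: 28 → 49, which is 1 edge.

1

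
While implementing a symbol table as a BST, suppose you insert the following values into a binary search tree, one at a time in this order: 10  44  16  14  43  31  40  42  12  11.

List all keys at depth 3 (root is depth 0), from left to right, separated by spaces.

Resulting structure (node: left, right):
  10: L=–, R=44
  44: L=16, R=–
  16: L=14, R=43
  14: L=12, R=–
  43: L=31, R=–
  31: L=–, R=40
  40: L=–, R=42
  42: L=–, R=–
  12: L=11, R=–
  11: L=–, R=–

14 43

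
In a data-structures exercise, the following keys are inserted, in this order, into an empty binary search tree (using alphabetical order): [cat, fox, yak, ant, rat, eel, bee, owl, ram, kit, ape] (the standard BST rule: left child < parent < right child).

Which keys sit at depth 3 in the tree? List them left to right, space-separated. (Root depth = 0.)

Resulting structure (node: left, right):
  cat: L=ant, R=fox
  fox: L=eel, R=yak
  yak: L=rat, R=–
  ant: L=–, R=bee
  rat: L=owl, R=–
  eel: L=–, R=–
  bee: L=ape, R=–
  owl: L=kit, R=ram
  ram: L=–, R=–
  kit: L=–, R=–
  ape: L=–, R=–

ape rat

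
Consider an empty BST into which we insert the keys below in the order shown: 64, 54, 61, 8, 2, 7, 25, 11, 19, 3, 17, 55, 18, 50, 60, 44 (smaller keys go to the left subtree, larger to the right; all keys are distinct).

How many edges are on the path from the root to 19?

64: root
54: left child of 64 (depth 1)
61: right child of 54 (depth 2)
8: left child of 54 (depth 2)
2: left child of 8 (depth 3)
7: right child of 2 (depth 4)
25: right child of 8 (depth 3)
11: left child of 25 (depth 4)
19: right child of 11 (depth 5)
3: left child of 7 (depth 5)
17: left child of 19 (depth 6)
55: left child of 61 (depth 3)
18: right child of 17 (depth 7)
50: right child of 25 (depth 4)
60: right child of 55 (depth 4)
44: left child of 50 (depth 5)

Path to 19: 64 → 54 → 8 → 25 → 11 → 19, which is 5 edges.

5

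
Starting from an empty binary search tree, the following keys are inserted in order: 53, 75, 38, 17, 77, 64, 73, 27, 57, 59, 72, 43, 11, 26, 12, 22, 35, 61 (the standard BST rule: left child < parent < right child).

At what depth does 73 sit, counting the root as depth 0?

53: root
75: right child of 53 (depth 1)
38: left child of 53 (depth 1)
17: left child of 38 (depth 2)
77: right child of 75 (depth 2)
64: left child of 75 (depth 2)
73: right child of 64 (depth 3)
27: right child of 17 (depth 3)
57: left child of 64 (depth 3)
59: right child of 57 (depth 4)
72: left child of 73 (depth 4)
43: right child of 38 (depth 2)
11: left child of 17 (depth 3)
26: left child of 27 (depth 4)
12: right child of 11 (depth 4)
22: left child of 26 (depth 5)
35: right child of 27 (depth 4)
61: right child of 59 (depth 5)

Path to 73: 53 → 75 → 64 → 73, which is 3 edges.

3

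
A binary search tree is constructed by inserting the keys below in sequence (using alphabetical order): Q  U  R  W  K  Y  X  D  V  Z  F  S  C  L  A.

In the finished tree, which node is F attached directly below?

Q: root
U: right child of Q (depth 1)
R: left child of U (depth 2)
W: right child of U (depth 2)
K: left child of Q (depth 1)
Y: right child of W (depth 3)
X: left child of Y (depth 4)
D: left child of K (depth 2)
V: left child of W (depth 3)
Z: right child of Y (depth 4)
F: right child of D (depth 3)
S: right child of R (depth 3)
C: left child of D (depth 3)
L: right child of K (depth 2)
A: left child of C (depth 4)

D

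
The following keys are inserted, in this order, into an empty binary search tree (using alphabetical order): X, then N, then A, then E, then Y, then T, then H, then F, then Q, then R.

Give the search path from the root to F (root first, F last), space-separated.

X: root
N: left child of X (depth 1)
A: left child of N (depth 2)
E: right child of A (depth 3)
Y: right child of X (depth 1)
T: right child of N (depth 2)
H: right child of E (depth 4)
F: left child of H (depth 5)
Q: left child of T (depth 3)
R: right child of Q (depth 4)

X N A E H F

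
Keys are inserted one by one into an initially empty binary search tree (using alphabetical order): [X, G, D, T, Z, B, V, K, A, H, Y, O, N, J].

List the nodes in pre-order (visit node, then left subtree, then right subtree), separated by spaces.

X G D B A T K H J O N V Z Y

Insert X: tree is empty, so X becomes the root.
Insert G: G < X → go left. Place as left child of X.
Insert D: D < X → go left; D < G → go left. Place as left child of G.
Insert T: T < X → go left; T > G → go right. Place as right child of G.
Insert Z: Z > X → go right. Place as right child of X.
Insert B: B < X → go left; B < G → go left; B < D → go left. Place as left child of D.
Insert V: V < X → go left; V > G → go right; V > T → go right. Place as right child of T.
Insert K: K < X → go left; K > G → go right; K < T → go left. Place as left child of T.
Insert A: A < X → go left; A < G → go left; A < D → go left; A < B → go left. Place as left child of B.
Insert H: H < X → go left; H > G → go right; H < T → go left; H < K → go left. Place as left child of K.
Insert Y: Y > X → go right; Y < Z → go left. Place as left child of Z.
Insert O: O < X → go left; O > G → go right; O < T → go left; O > K → go right. Place as right child of K.
Insert N: N < X → go left; N > G → go right; N < T → go left; N > K → go right; N < O → go left. Place as left child of O.
Insert J: J < X → go left; J > G → go right; J < T → go left; J < K → go left; J > H → go right. Place as right child of H.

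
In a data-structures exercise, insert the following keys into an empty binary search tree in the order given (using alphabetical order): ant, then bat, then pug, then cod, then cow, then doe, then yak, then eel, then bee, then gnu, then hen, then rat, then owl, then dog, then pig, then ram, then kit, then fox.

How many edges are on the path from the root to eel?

6

Insert ant: tree is empty, so ant becomes the root.
Insert bat: bat > ant → go right. Place as right child of ant.
Insert pug: pug > ant → go right; pug > bat → go right. Place as right child of bat.
Insert cod: cod > ant → go right; cod > bat → go right; cod < pug → go left. Place as left child of pug.
Insert cow: cow > ant → go right; cow > bat → go right; cow < pug → go left; cow > cod → go right. Place as right child of cod.
Insert doe: doe > ant → go right; doe > bat → go right; doe < pug → go left; doe > cod → go right; doe > cow → go right. Place as right child of cow.
Insert yak: yak > ant → go right; yak > bat → go right; yak > pug → go right. Place as right child of pug.
Insert eel: eel > ant → go right; eel > bat → go right; eel < pug → go left; eel > cod → go right; eel > cow → go right; eel > doe → go right. Place as right child of doe.
Insert bee: bee > ant → go right; bee > bat → go right; bee < pug → go left; bee < cod → go left. Place as left child of cod.
Insert gnu: gnu > ant → go right; gnu > bat → go right; gnu < pug → go left; gnu > cod → go right; gnu > cow → go right; gnu > doe → go right; gnu > eel → go right. Place as right child of eel.
Insert hen: hen > ant → go right; hen > bat → go right; hen < pug → go left; hen > cod → go right; hen > cow → go right; hen > doe → go right; hen > eel → go right; hen > gnu → go right. Place as right child of gnu.
Insert rat: rat > ant → go right; rat > bat → go right; rat > pug → go right; rat < yak → go left. Place as left child of yak.
Insert owl: owl > ant → go right; owl > bat → go right; owl < pug → go left; owl > cod → go right; owl > cow → go right; owl > doe → go right; owl > eel → go right; owl > gnu → go right; owl > hen → go right. Place as right child of hen.
Insert dog: dog > ant → go right; dog > bat → go right; dog < pug → go left; dog > cod → go right; dog > cow → go right; dog > doe → go right; dog < eel → go left. Place as left child of eel.
Insert pig: pig > ant → go right; pig > bat → go right; pig < pug → go left; pig > cod → go right; pig > cow → go right; pig > doe → go right; pig > eel → go right; pig > gnu → go right; pig > hen → go right; pig > owl → go right. Place as right child of owl.
Insert ram: ram > ant → go right; ram > bat → go right; ram > pug → go right; ram < yak → go left; ram < rat → go left. Place as left child of rat.
Insert kit: kit > ant → go right; kit > bat → go right; kit < pug → go left; kit > cod → go right; kit > cow → go right; kit > doe → go right; kit > eel → go right; kit > gnu → go right; kit > hen → go right; kit < owl → go left. Place as left child of owl.
Insert fox: fox > ant → go right; fox > bat → go right; fox < pug → go left; fox > cod → go right; fox > cow → go right; fox > doe → go right; fox > eel → go right; fox < gnu → go left. Place as left child of gnu.

Path to eel: ant → bat → pug → cod → cow → doe → eel, which is 6 edges.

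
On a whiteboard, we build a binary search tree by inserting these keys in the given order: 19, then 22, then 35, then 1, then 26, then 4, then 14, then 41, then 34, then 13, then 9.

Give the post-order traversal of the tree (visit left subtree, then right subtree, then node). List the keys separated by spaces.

9 13 14 4 1 34 26 41 35 22 19

Resulting structure (node: left, right):
  19: L=1, R=22
  22: L=–, R=35
  35: L=26, R=41
  1: L=–, R=4
  26: L=–, R=34
  4: L=–, R=14
  14: L=13, R=–
  41: L=–, R=–
  34: L=–, R=–
  13: L=9, R=–
  9: L=–, R=–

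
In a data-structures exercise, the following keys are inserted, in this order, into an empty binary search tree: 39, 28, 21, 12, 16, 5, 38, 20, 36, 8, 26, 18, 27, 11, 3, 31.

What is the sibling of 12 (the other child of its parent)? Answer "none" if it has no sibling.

26

Resulting structure (node: left, right):
  39: L=28, R=–
  28: L=21, R=38
  21: L=12, R=26
  12: L=5, R=16
  16: L=–, R=20
  5: L=3, R=8
  38: L=36, R=–
  20: L=18, R=–
  36: L=31, R=–
  8: L=–, R=11
  26: L=–, R=27
  18: L=–, R=–
  27: L=–, R=–
  11: L=–, R=–
  3: L=–, R=–
  31: L=–, R=–

12's parent is 21; the other child of 21 is 26.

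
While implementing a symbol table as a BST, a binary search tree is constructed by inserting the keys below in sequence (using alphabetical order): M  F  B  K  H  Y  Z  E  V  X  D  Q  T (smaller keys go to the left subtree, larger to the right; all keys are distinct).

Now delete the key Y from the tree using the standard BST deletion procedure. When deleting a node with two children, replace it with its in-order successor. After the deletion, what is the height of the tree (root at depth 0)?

M: root
F: left child of M (depth 1)
B: left child of F (depth 2)
K: right child of F (depth 2)
H: left child of K (depth 3)
Y: right child of M (depth 1)
Z: right child of Y (depth 2)
E: right child of B (depth 3)
V: left child of Y (depth 2)
X: right child of V (depth 3)
D: left child of E (depth 4)
Q: left child of V (depth 3)
T: right child of Q (depth 4)

Delete Y (two children — replace with in-order successor).
After deletion, deepest node is D at depth 4.

4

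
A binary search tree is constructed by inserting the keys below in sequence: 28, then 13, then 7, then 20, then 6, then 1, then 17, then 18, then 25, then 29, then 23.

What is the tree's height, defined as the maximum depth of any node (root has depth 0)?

4

Resulting structure (node: left, right):
  28: L=13, R=29
  13: L=7, R=20
  7: L=6, R=–
  20: L=17, R=25
  6: L=1, R=–
  1: L=–, R=–
  17: L=–, R=18
  18: L=–, R=–
  25: L=23, R=–
  29: L=–, R=–
  23: L=–, R=–

The deepest node is 1 at depth 4.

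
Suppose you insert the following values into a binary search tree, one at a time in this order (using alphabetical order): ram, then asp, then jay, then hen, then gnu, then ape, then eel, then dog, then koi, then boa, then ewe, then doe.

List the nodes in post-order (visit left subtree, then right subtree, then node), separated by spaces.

ram: root
asp: left child of ram (depth 1)
jay: right child of asp (depth 2)
hen: left child of jay (depth 3)
gnu: left child of hen (depth 4)
ape: left child of asp (depth 2)
eel: left child of gnu (depth 5)
dog: left child of eel (depth 6)
koi: right child of jay (depth 3)
boa: left child of dog (depth 7)
ewe: right child of eel (depth 6)
doe: right child of boa (depth 8)

ape doe boa dog ewe eel gnu hen koi jay asp ram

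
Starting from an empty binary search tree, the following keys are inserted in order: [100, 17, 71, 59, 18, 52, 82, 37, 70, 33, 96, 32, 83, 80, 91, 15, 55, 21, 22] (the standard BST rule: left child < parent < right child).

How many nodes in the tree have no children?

6

Resulting structure (node: left, right):
  100: L=17, R=–
  17: L=15, R=71
  71: L=59, R=82
  59: L=18, R=70
  18: L=–, R=52
  52: L=37, R=55
  82: L=80, R=96
  37: L=33, R=–
  70: L=–, R=–
  33: L=32, R=–
  96: L=83, R=–
  32: L=21, R=–
  83: L=–, R=91
  80: L=–, R=–
  91: L=–, R=–
  15: L=–, R=–
  55: L=–, R=–
  21: L=–, R=22
  22: L=–, R=–

Leaves: 15, 22, 55, 70, 80, 91 — 6 in total.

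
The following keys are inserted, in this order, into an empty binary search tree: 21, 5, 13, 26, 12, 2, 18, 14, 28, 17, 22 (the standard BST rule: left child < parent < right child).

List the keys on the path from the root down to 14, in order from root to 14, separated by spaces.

21 5 13 18 14

21: root
5: left child of 21 (depth 1)
13: right child of 5 (depth 2)
26: right child of 21 (depth 1)
12: left child of 13 (depth 3)
2: left child of 5 (depth 2)
18: right child of 13 (depth 3)
14: left child of 18 (depth 4)
28: right child of 26 (depth 2)
17: right child of 14 (depth 5)
22: left child of 26 (depth 2)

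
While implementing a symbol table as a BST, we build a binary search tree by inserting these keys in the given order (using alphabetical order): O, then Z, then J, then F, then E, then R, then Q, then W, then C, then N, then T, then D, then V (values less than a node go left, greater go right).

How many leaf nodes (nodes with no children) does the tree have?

Resulting structure (node: left, right):
  O: L=J, R=Z
  Z: L=R, R=–
  J: L=F, R=N
  F: L=E, R=–
  E: L=C, R=–
  R: L=Q, R=W
  Q: L=–, R=–
  W: L=T, R=–
  C: L=–, R=D
  N: L=–, R=–
  T: L=–, R=V
  D: L=–, R=–
  V: L=–, R=–

Leaves: D, N, Q, V — 4 in total.

4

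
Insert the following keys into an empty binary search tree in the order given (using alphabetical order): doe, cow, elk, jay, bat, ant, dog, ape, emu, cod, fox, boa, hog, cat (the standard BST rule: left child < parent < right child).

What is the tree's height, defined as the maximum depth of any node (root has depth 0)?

5

Insert doe: tree is empty, so doe becomes the root.
Insert cow: cow < doe → go left. Place as left child of doe.
Insert elk: elk > doe → go right. Place as right child of doe.
Insert jay: jay > doe → go right; jay > elk → go right. Place as right child of elk.
Insert bat: bat < doe → go left; bat < cow → go left. Place as left child of cow.
Insert ant: ant < doe → go left; ant < cow → go left; ant < bat → go left. Place as left child of bat.
Insert dog: dog > doe → go right; dog < elk → go left. Place as left child of elk.
Insert ape: ape < doe → go left; ape < cow → go left; ape < bat → go left; ape > ant → go right. Place as right child of ant.
Insert emu: emu > doe → go right; emu > elk → go right; emu < jay → go left. Place as left child of jay.
Insert cod: cod < doe → go left; cod < cow → go left; cod > bat → go right. Place as right child of bat.
Insert fox: fox > doe → go right; fox > elk → go right; fox < jay → go left; fox > emu → go right. Place as right child of emu.
Insert boa: boa < doe → go left; boa < cow → go left; boa > bat → go right; boa < cod → go left. Place as left child of cod.
Insert hog: hog > doe → go right; hog > elk → go right; hog < jay → go left; hog > emu → go right; hog > fox → go right. Place as right child of fox.
Insert cat: cat < doe → go left; cat < cow → go left; cat > bat → go right; cat < cod → go left; cat > boa → go right. Place as right child of boa.

The deepest node is hog at depth 5.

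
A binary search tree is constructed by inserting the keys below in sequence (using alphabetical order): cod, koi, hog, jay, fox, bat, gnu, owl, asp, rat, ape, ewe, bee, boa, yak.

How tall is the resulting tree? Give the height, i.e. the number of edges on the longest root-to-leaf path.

4

cod: root
koi: right child of cod (depth 1)
hog: left child of koi (depth 2)
jay: right child of hog (depth 3)
fox: left child of hog (depth 3)
bat: left child of cod (depth 1)
gnu: right child of fox (depth 4)
owl: right child of koi (depth 2)
asp: left child of bat (depth 2)
rat: right child of owl (depth 3)
ape: left child of asp (depth 3)
ewe: left child of fox (depth 4)
bee: right child of bat (depth 2)
boa: right child of bee (depth 3)
yak: right child of rat (depth 4)

The deepest node is gnu at depth 4.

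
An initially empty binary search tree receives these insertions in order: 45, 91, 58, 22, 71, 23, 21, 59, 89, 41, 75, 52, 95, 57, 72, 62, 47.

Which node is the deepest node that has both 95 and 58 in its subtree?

Insert 45: tree is empty, so 45 becomes the root.
Insert 91: 91 > 45 → go right. Place as right child of 45.
Insert 58: 58 > 45 → go right; 58 < 91 → go left. Place as left child of 91.
Insert 22: 22 < 45 → go left. Place as left child of 45.
Insert 71: 71 > 45 → go right; 71 < 91 → go left; 71 > 58 → go right. Place as right child of 58.
Insert 23: 23 < 45 → go left; 23 > 22 → go right. Place as right child of 22.
Insert 21: 21 < 45 → go left; 21 < 22 → go left. Place as left child of 22.
Insert 59: 59 > 45 → go right; 59 < 91 → go left; 59 > 58 → go right; 59 < 71 → go left. Place as left child of 71.
Insert 89: 89 > 45 → go right; 89 < 91 → go left; 89 > 58 → go right; 89 > 71 → go right. Place as right child of 71.
Insert 41: 41 < 45 → go left; 41 > 22 → go right; 41 > 23 → go right. Place as right child of 23.
Insert 75: 75 > 45 → go right; 75 < 91 → go left; 75 > 58 → go right; 75 > 71 → go right; 75 < 89 → go left. Place as left child of 89.
Insert 52: 52 > 45 → go right; 52 < 91 → go left; 52 < 58 → go left. Place as left child of 58.
Insert 95: 95 > 45 → go right; 95 > 91 → go right. Place as right child of 91.
Insert 57: 57 > 45 → go right; 57 < 91 → go left; 57 < 58 → go left; 57 > 52 → go right. Place as right child of 52.
Insert 72: 72 > 45 → go right; 72 < 91 → go left; 72 > 58 → go right; 72 > 71 → go right; 72 < 89 → go left; 72 < 75 → go left. Place as left child of 75.
Insert 62: 62 > 45 → go right; 62 < 91 → go left; 62 > 58 → go right; 62 < 71 → go left; 62 > 59 → go right. Place as right child of 59.
Insert 47: 47 > 45 → go right; 47 < 91 → go left; 47 < 58 → go left; 47 < 52 → go left. Place as left child of 52.

Path to 95: 45 → 91 → 95
Path to 58: 45 → 91 → 58
The paths share a prefix ending at 91, then split left and right.

91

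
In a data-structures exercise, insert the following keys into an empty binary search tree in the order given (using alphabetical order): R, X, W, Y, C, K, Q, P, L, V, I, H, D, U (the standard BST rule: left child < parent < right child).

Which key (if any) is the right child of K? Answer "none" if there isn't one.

Q

Insert R: tree is empty, so R becomes the root.
Insert X: X > R → go right. Place as right child of R.
Insert W: W > R → go right; W < X → go left. Place as left child of X.
Insert Y: Y > R → go right; Y > X → go right. Place as right child of X.
Insert C: C < R → go left. Place as left child of R.
Insert K: K < R → go left; K > C → go right. Place as right child of C.
Insert Q: Q < R → go left; Q > C → go right; Q > K → go right. Place as right child of K.
Insert P: P < R → go left; P > C → go right; P > K → go right; P < Q → go left. Place as left child of Q.
Insert L: L < R → go left; L > C → go right; L > K → go right; L < Q → go left; L < P → go left. Place as left child of P.
Insert V: V > R → go right; V < X → go left; V < W → go left. Place as left child of W.
Insert I: I < R → go left; I > C → go right; I < K → go left. Place as left child of K.
Insert H: H < R → go left; H > C → go right; H < K → go left; H < I → go left. Place as left child of I.
Insert D: D < R → go left; D > C → go right; D < K → go left; D < I → go left; D < H → go left. Place as left child of H.
Insert U: U > R → go right; U < X → go left; U < W → go left; U < V → go left. Place as left child of V.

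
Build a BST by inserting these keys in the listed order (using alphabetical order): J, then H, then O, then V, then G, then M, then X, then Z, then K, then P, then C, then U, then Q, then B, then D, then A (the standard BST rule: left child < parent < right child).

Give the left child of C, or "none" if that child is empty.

J: root
H: left child of J (depth 1)
O: right child of J (depth 1)
V: right child of O (depth 2)
G: left child of H (depth 2)
M: left child of O (depth 2)
X: right child of V (depth 3)
Z: right child of X (depth 4)
K: left child of M (depth 3)
P: left child of V (depth 3)
C: left child of G (depth 3)
U: right child of P (depth 4)
Q: left child of U (depth 5)
B: left child of C (depth 4)
D: right child of C (depth 4)
A: left child of B (depth 5)

B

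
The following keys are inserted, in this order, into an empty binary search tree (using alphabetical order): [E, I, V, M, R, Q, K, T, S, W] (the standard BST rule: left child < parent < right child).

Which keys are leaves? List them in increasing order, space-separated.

E: root
I: right child of E (depth 1)
V: right child of I (depth 2)
M: left child of V (depth 3)
R: right child of M (depth 4)
Q: left child of R (depth 5)
K: left child of M (depth 4)
T: right child of R (depth 5)
S: left child of T (depth 6)
W: right child of V (depth 3)

K Q S W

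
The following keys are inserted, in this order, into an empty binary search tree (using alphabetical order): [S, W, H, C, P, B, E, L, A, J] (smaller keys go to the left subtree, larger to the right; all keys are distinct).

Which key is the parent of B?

S: root
W: right child of S (depth 1)
H: left child of S (depth 1)
C: left child of H (depth 2)
P: right child of H (depth 2)
B: left child of C (depth 3)
E: right child of C (depth 3)
L: left child of P (depth 3)
A: left child of B (depth 4)
J: left child of L (depth 4)

C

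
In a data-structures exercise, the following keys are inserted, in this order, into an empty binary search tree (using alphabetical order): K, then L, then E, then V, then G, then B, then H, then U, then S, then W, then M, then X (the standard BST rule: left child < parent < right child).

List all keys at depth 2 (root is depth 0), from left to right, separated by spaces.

K: root
L: right child of K (depth 1)
E: left child of K (depth 1)
V: right child of L (depth 2)
G: right child of E (depth 2)
B: left child of E (depth 2)
H: right child of G (depth 3)
U: left child of V (depth 3)
S: left child of U (depth 4)
W: right child of V (depth 3)
M: left child of S (depth 5)
X: right child of W (depth 4)

B G V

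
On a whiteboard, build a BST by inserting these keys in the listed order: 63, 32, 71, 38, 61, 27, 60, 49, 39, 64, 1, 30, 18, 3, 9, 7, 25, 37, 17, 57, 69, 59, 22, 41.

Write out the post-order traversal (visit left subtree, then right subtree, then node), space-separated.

7 17 9 3 22 25 18 1 30 27 37 41 39 59 57 49 60 61 38 32 69 64 71 63

Insert 63: tree is empty, so 63 becomes the root.
Insert 32: 32 < 63 → go left. Place as left child of 63.
Insert 71: 71 > 63 → go right. Place as right child of 63.
Insert 38: 38 < 63 → go left; 38 > 32 → go right. Place as right child of 32.
Insert 61: 61 < 63 → go left; 61 > 32 → go right; 61 > 38 → go right. Place as right child of 38.
Insert 27: 27 < 63 → go left; 27 < 32 → go left. Place as left child of 32.
Insert 60: 60 < 63 → go left; 60 > 32 → go right; 60 > 38 → go right; 60 < 61 → go left. Place as left child of 61.
Insert 49: 49 < 63 → go left; 49 > 32 → go right; 49 > 38 → go right; 49 < 61 → go left; 49 < 60 → go left. Place as left child of 60.
Insert 39: 39 < 63 → go left; 39 > 32 → go right; 39 > 38 → go right; 39 < 61 → go left; 39 < 60 → go left; 39 < 49 → go left. Place as left child of 49.
Insert 64: 64 > 63 → go right; 64 < 71 → go left. Place as left child of 71.
Insert 1: 1 < 63 → go left; 1 < 32 → go left; 1 < 27 → go left. Place as left child of 27.
Insert 30: 30 < 63 → go left; 30 < 32 → go left; 30 > 27 → go right. Place as right child of 27.
Insert 18: 18 < 63 → go left; 18 < 32 → go left; 18 < 27 → go left; 18 > 1 → go right. Place as right child of 1.
Insert 3: 3 < 63 → go left; 3 < 32 → go left; 3 < 27 → go left; 3 > 1 → go right; 3 < 18 → go left. Place as left child of 18.
Insert 9: 9 < 63 → go left; 9 < 32 → go left; 9 < 27 → go left; 9 > 1 → go right; 9 < 18 → go left; 9 > 3 → go right. Place as right child of 3.
Insert 7: 7 < 63 → go left; 7 < 32 → go left; 7 < 27 → go left; 7 > 1 → go right; 7 < 18 → go left; 7 > 3 → go right; 7 < 9 → go left. Place as left child of 9.
Insert 25: 25 < 63 → go left; 25 < 32 → go left; 25 < 27 → go left; 25 > 1 → go right; 25 > 18 → go right. Place as right child of 18.
Insert 37: 37 < 63 → go left; 37 > 32 → go right; 37 < 38 → go left. Place as left child of 38.
Insert 17: 17 < 63 → go left; 17 < 32 → go left; 17 < 27 → go left; 17 > 1 → go right; 17 < 18 → go left; 17 > 3 → go right; 17 > 9 → go right. Place as right child of 9.
Insert 57: 57 < 63 → go left; 57 > 32 → go right; 57 > 38 → go right; 57 < 61 → go left; 57 < 60 → go left; 57 > 49 → go right. Place as right child of 49.
Insert 69: 69 > 63 → go right; 69 < 71 → go left; 69 > 64 → go right. Place as right child of 64.
Insert 59: 59 < 63 → go left; 59 > 32 → go right; 59 > 38 → go right; 59 < 61 → go left; 59 < 60 → go left; 59 > 49 → go right; 59 > 57 → go right. Place as right child of 57.
Insert 22: 22 < 63 → go left; 22 < 32 → go left; 22 < 27 → go left; 22 > 1 → go right; 22 > 18 → go right; 22 < 25 → go left. Place as left child of 25.
Insert 41: 41 < 63 → go left; 41 > 32 → go right; 41 > 38 → go right; 41 < 61 → go left; 41 < 60 → go left; 41 < 49 → go left; 41 > 39 → go right. Place as right child of 39.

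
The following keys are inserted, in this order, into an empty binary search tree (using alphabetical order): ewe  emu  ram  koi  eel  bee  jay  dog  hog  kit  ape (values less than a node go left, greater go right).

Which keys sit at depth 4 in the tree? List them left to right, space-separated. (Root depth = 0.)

Insert ewe: tree is empty, so ewe becomes the root.
Insert emu: emu < ewe → go left. Place as left child of ewe.
Insert ram: ram > ewe → go right. Place as right child of ewe.
Insert koi: koi > ewe → go right; koi < ram → go left. Place as left child of ram.
Insert eel: eel < ewe → go left; eel < emu → go left. Place as left child of emu.
Insert bee: bee < ewe → go left; bee < emu → go left; bee < eel → go left. Place as left child of eel.
Insert jay: jay > ewe → go right; jay < ram → go left; jay < koi → go left. Place as left child of koi.
Insert dog: dog < ewe → go left; dog < emu → go left; dog < eel → go left; dog > bee → go right. Place as right child of bee.
Insert hog: hog > ewe → go right; hog < ram → go left; hog < koi → go left; hog < jay → go left. Place as left child of jay.
Insert kit: kit > ewe → go right; kit < ram → go left; kit < koi → go left; kit > jay → go right. Place as right child of jay.
Insert ape: ape < ewe → go left; ape < emu → go left; ape < eel → go left; ape < bee → go left. Place as left child of bee.

ape dog hog kit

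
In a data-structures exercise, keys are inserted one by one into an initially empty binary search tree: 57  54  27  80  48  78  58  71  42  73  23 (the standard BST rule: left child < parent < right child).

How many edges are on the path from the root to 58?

3

Resulting structure (node: left, right):
  57: L=54, R=80
  54: L=27, R=–
  27: L=23, R=48
  80: L=78, R=–
  48: L=42, R=–
  78: L=58, R=–
  58: L=–, R=71
  71: L=–, R=73
  42: L=–, R=–
  73: L=–, R=–
  23: L=–, R=–

Path to 58: 57 → 80 → 78 → 58, which is 3 edges.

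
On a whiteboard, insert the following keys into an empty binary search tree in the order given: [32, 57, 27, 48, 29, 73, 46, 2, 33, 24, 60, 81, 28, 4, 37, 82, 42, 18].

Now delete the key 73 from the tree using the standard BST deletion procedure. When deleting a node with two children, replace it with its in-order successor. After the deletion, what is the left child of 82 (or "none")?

none

Resulting structure (node: left, right):
  32: L=27, R=57
  57: L=48, R=73
  27: L=2, R=29
  48: L=46, R=–
  29: L=28, R=–
  73: L=60, R=81
  46: L=33, R=–
  2: L=–, R=24
  33: L=–, R=37
  24: L=4, R=–
  60: L=–, R=–
  81: L=–, R=82
  28: L=–, R=–
  4: L=–, R=18
  37: L=–, R=42
  82: L=–, R=–
  42: L=–, R=–
  18: L=–, R=–

Delete 73 (two children — replace with in-order successor).
After deletion, 82's left child: none.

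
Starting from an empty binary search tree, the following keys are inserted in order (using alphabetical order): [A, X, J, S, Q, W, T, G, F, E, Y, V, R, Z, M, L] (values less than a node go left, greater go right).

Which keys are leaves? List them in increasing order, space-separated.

E L R V Z

Resulting structure (node: left, right):
  A: L=–, R=X
  X: L=J, R=Y
  J: L=G, R=S
  S: L=Q, R=W
  Q: L=M, R=R
  W: L=T, R=–
  T: L=–, R=V
  G: L=F, R=–
  F: L=E, R=–
  E: L=–, R=–
  Y: L=–, R=Z
  V: L=–, R=–
  R: L=–, R=–
  Z: L=–, R=–
  M: L=L, R=–
  L: L=–, R=–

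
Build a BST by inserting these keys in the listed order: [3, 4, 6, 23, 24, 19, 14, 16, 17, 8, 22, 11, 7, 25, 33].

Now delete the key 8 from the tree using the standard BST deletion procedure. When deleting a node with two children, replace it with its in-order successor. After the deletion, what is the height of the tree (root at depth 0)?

Insert 3: tree is empty, so 3 becomes the root.
Insert 4: 4 > 3 → go right. Place as right child of 3.
Insert 6: 6 > 3 → go right; 6 > 4 → go right. Place as right child of 4.
Insert 23: 23 > 3 → go right; 23 > 4 → go right; 23 > 6 → go right. Place as right child of 6.
Insert 24: 24 > 3 → go right; 24 > 4 → go right; 24 > 6 → go right; 24 > 23 → go right. Place as right child of 23.
Insert 19: 19 > 3 → go right; 19 > 4 → go right; 19 > 6 → go right; 19 < 23 → go left. Place as left child of 23.
Insert 14: 14 > 3 → go right; 14 > 4 → go right; 14 > 6 → go right; 14 < 23 → go left; 14 < 19 → go left. Place as left child of 19.
Insert 16: 16 > 3 → go right; 16 > 4 → go right; 16 > 6 → go right; 16 < 23 → go left; 16 < 19 → go left; 16 > 14 → go right. Place as right child of 14.
Insert 17: 17 > 3 → go right; 17 > 4 → go right; 17 > 6 → go right; 17 < 23 → go left; 17 < 19 → go left; 17 > 14 → go right; 17 > 16 → go right. Place as right child of 16.
Insert 8: 8 > 3 → go right; 8 > 4 → go right; 8 > 6 → go right; 8 < 23 → go left; 8 < 19 → go left; 8 < 14 → go left. Place as left child of 14.
Insert 22: 22 > 3 → go right; 22 > 4 → go right; 22 > 6 → go right; 22 < 23 → go left; 22 > 19 → go right. Place as right child of 19.
Insert 11: 11 > 3 → go right; 11 > 4 → go right; 11 > 6 → go right; 11 < 23 → go left; 11 < 19 → go left; 11 < 14 → go left; 11 > 8 → go right. Place as right child of 8.
Insert 7: 7 > 3 → go right; 7 > 4 → go right; 7 > 6 → go right; 7 < 23 → go left; 7 < 19 → go left; 7 < 14 → go left; 7 < 8 → go left. Place as left child of 8.
Insert 25: 25 > 3 → go right; 25 > 4 → go right; 25 > 6 → go right; 25 > 23 → go right; 25 > 24 → go right. Place as right child of 24.
Insert 33: 33 > 3 → go right; 33 > 4 → go right; 33 > 6 → go right; 33 > 23 → go right; 33 > 24 → go right; 33 > 25 → go right. Place as right child of 25.

Delete 8 (two children — replace with in-order successor).
After deletion, deepest node is 17 at depth 7.

7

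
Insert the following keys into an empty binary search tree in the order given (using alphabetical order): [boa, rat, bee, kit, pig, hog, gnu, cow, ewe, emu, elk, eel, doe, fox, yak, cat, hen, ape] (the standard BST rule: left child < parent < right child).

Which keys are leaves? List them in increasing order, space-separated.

boa: root
rat: right child of boa (depth 1)
bee: left child of boa (depth 1)
kit: left child of rat (depth 2)
pig: right child of kit (depth 3)
hog: left child of kit (depth 3)
gnu: left child of hog (depth 4)
cow: left child of gnu (depth 5)
ewe: right child of cow (depth 6)
emu: left child of ewe (depth 7)
elk: left child of emu (depth 8)
eel: left child of elk (depth 9)
doe: left child of eel (depth 10)
fox: right child of ewe (depth 7)
yak: right child of rat (depth 2)
cat: left child of cow (depth 6)
hen: right child of gnu (depth 5)
ape: left child of bee (depth 2)

ape cat doe fox hen pig yak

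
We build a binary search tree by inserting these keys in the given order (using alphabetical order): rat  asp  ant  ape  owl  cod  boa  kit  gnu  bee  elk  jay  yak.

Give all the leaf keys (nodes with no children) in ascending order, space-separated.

Resulting structure (node: left, right):
  rat: L=asp, R=yak
  asp: L=ant, R=owl
  ant: L=–, R=ape
  ape: L=–, R=–
  owl: L=cod, R=–
  cod: L=boa, R=kit
  boa: L=bee, R=–
  kit: L=gnu, R=–
  gnu: L=elk, R=jay
  bee: L=–, R=–
  elk: L=–, R=–
  jay: L=–, R=–
  yak: L=–, R=–

ape bee elk jay yak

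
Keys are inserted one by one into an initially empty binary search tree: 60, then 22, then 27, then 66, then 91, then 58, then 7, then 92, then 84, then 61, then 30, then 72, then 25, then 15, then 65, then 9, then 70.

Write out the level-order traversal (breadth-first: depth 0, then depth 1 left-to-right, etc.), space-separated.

60 22 66 7 27 61 91 15 25 58 65 84 92 9 30 72 70

60: root
22: left child of 60 (depth 1)
27: right child of 22 (depth 2)
66: right child of 60 (depth 1)
91: right child of 66 (depth 2)
58: right child of 27 (depth 3)
7: left child of 22 (depth 2)
92: right child of 91 (depth 3)
84: left child of 91 (depth 3)
61: left child of 66 (depth 2)
30: left child of 58 (depth 4)
72: left child of 84 (depth 4)
25: left child of 27 (depth 3)
15: right child of 7 (depth 3)
65: right child of 61 (depth 3)
9: left child of 15 (depth 4)
70: left child of 72 (depth 5)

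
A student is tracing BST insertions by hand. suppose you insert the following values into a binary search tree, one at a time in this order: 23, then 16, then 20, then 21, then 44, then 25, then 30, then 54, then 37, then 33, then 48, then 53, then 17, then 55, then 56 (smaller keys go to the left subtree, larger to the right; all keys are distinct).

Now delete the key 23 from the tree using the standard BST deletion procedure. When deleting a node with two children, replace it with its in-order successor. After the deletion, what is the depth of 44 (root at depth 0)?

1

23: root
16: left child of 23 (depth 1)
20: right child of 16 (depth 2)
21: right child of 20 (depth 3)
44: right child of 23 (depth 1)
25: left child of 44 (depth 2)
30: right child of 25 (depth 3)
54: right child of 44 (depth 2)
37: right child of 30 (depth 4)
33: left child of 37 (depth 5)
48: left child of 54 (depth 3)
53: right child of 48 (depth 4)
17: left child of 20 (depth 3)
55: right child of 54 (depth 3)
56: right child of 55 (depth 4)

Delete 23 (two children — replace with in-order successor).
After deletion, path to 44: 25 → 44.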